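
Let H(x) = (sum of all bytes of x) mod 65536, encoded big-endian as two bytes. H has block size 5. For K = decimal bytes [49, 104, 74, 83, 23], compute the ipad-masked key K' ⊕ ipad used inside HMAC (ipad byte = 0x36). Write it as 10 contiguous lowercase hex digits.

Key decimal bytes [49, 104, 74, 83, 23] = 31 68 4a 53 17 is exactly B = 5 bytes: K' = 31 68 4a 53 17.
XOR each byte with 0x36: 31⊕36=07, 68⊕36=5e, 4a⊕36=7c, 53⊕36=65, 17⊕36=21.

075e7c6521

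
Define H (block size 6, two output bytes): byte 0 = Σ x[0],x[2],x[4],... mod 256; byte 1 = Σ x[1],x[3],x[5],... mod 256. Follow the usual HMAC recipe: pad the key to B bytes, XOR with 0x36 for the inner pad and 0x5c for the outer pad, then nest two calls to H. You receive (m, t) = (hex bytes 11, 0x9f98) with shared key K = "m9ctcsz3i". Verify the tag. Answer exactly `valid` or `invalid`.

valid

Key "m9ctcsz3i" = 6d 39 63 74 63 73 7a 33 69 is 9 bytes > B = 6, so hash it first: H(key) = 16 53, then zero-pad to 6 bytes: K' = 16 53 00 00 00 00.
K' ⊕ ipad = 20 65 36 36 36 36; K' ⊕ opad = 4a 0f 5c 5c 5c 5c.
Inner hash: even-index sum = 157 mod 256 = 157; odd-index sum = 209 mod 256 = 209 → 9d d1.
Outer hash (recomputed tag): even-index sum = 415 mod 256 = 159; odd-index sum = 408 mod 256 = 152 → 9f 98.
Recomputed tag = 9f98; claimed = 9f98 → match.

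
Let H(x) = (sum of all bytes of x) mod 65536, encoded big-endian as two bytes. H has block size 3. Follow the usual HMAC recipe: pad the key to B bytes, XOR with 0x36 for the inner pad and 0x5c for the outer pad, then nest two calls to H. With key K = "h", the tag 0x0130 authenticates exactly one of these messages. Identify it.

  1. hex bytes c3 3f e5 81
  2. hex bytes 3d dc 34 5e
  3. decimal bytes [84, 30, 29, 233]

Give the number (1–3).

Key "h" = 68 is 1 byte ≤ B = 3; zero-pad to 3 bytes: K' = 68 00 00.
K' ⊕ ipad = 5e 36 36; K' ⊕ opad = 34 5c 5c.
m1: inner = H(5e 36 36 c3 3f e5 81) = 03 32; tag = H(34 5c 5c 03 32) = 0121
m2: inner = H(5e 36 36 3d dc 34 5e) = 02 75; tag = H(34 5c 5c 02 75) = 0163
m3: inner = H(5e 36 36 54 1e 1d e9) = 02 42; tag = H(34 5c 5c 02 42) = 0130 ← matches

3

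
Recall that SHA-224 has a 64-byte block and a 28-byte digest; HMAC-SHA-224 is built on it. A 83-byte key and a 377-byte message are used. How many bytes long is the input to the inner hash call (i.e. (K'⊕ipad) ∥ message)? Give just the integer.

Key is 83 > 64 bytes, so it is hashed to 28 bytes then zero-padded to 64: |K'| = 64.
Inner input = (K'⊕ipad) ∥ m → 64 + 377 = 441 bytes.

441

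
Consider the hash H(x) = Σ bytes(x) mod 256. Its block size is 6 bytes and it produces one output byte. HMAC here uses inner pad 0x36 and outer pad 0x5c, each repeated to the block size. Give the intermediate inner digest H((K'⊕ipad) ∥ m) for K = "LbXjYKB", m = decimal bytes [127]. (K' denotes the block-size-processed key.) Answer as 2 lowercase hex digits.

ed

Key "LbXjYKB" = 4c 62 58 6a 59 4b 42 is 7 bytes > B = 6, so hash it first: H(key) = 56, then zero-pad to 6 bytes: K' = 56 00 00 00 00 00.
K' ⊕ ipad = 60 36 36 36 36 36.
Inner input = 60 36 36 36 36 36 ∥ 7f.
Inner hash: sum = 96+54+54+54+54+54+127 = 493; mod 256 = 237 → ed.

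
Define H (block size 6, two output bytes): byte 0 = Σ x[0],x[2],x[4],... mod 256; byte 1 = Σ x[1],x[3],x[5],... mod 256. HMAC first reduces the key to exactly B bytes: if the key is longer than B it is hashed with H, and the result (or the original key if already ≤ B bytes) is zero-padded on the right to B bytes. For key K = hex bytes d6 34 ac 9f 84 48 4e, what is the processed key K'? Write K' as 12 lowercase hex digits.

541b00000000

|K| = 7 > B = 6, so first hash the key.
H(K): even-index sum = 596 mod 256 = 84; odd-index sum = 283 mod 256 = 27 → 54 1b.
Zero-pad H(K) = 54 1b to 6 bytes: K' = 54 1b 00 00 00 00.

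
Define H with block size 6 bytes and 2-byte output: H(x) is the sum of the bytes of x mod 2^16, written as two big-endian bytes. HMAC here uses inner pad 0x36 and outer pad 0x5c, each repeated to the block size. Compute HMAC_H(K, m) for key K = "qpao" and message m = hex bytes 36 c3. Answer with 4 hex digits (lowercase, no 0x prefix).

0225

Key "qpao" = 71 70 61 6f is 4 bytes ≤ B = 6; zero-pad to 6 bytes: K' = 71 70 61 6f 00 00.
K' ⊕ ipad = 47 46 57 59 36 36.  K' ⊕ opad = 2d 2c 3d 33 5c 5c.
Inner input = (K'⊕ipad) ∥ m = 47 46 57 59 36 36 ∥ 36 c3.
Inner hash: sum = 71+70+87+89+54+54+54+195 = 674 → 02 a2.
Outer input = (K'⊕opad) ∥ inner = 2d 2c 3d 33 5c 5c ∥ 02 a2.
Outer hash (tag): sum = 45+44+61+51+92+92+2+162 = 549 → 02 25.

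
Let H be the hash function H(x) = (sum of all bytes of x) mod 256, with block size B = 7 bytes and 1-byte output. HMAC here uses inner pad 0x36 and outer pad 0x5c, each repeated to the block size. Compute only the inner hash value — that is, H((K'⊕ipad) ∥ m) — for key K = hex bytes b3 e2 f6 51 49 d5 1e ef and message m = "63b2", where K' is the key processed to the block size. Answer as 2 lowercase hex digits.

72

Key hex bytes b3 e2 f6 51 49 d5 1e ef is 8 bytes > B = 7, so hash it first: H(key) = 07, then zero-pad to 7 bytes: K' = 07 00 00 00 00 00 00.
K' ⊕ ipad = 31 36 36 36 36 36 36.
Inner input = 31 36 36 36 36 36 36 ∥ 36 33 62 32.
Inner hash: sum = 49+54+54+54+54+54+54+54+51+98+50 = 626; mod 256 = 114 → 72.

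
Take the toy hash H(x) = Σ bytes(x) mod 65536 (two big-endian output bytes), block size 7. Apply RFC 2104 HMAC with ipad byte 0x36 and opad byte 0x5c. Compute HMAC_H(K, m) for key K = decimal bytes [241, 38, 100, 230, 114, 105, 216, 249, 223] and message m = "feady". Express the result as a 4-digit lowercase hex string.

02fd

Key decimal bytes [241, 38, 100, 230, 114, 105, 216, 249, 223] = f1 26 64 e6 72 69 d8 f9 df is 9 bytes > B = 7, so hash it first: H(key) = 05 ec, then zero-pad to 7 bytes: K' = 05 ec 00 00 00 00 00.
K' ⊕ ipad = 33 da 36 36 36 36 36.  K' ⊕ opad = 59 b0 5c 5c 5c 5c 5c.
Inner input = (K'⊕ipad) ∥ m = 33 da 36 36 36 36 36 ∥ 66 65 61 64 79.
Inner hash: sum = 51+218+54+54+54+54+54+102+101+97+100+121 = 1060 → 04 24.
Outer input = (K'⊕opad) ∥ inner = 59 b0 5c 5c 5c 5c 5c ∥ 04 24.
Outer hash (tag): sum = 89+176+92+92+92+92+92+4+36 = 765 → 02 fd.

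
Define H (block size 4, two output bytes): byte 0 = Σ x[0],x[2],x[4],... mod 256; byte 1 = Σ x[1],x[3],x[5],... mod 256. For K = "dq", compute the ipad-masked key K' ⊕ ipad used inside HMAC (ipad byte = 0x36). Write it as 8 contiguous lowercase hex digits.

52473636

Key "dq" = 64 71 is 2 bytes ≤ B = 4; zero-pad to 4 bytes: K' = 64 71 00 00.
XOR each byte with 0x36: 64⊕36=52, 71⊕36=47, 00⊕36=36, 00⊕36=36.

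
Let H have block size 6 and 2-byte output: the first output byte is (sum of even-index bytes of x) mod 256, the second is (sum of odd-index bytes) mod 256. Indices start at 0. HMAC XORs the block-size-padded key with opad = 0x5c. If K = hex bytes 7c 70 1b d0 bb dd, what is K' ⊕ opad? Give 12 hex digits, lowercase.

202c478ce781

Key hex bytes 7c 70 1b d0 bb dd is exactly B = 6 bytes: K' = 7c 70 1b d0 bb dd.
XOR each byte with 0x5c: 7c⊕5c=20, 70⊕5c=2c, 1b⊕5c=47, d0⊕5c=8c, bb⊕5c=e7, dd⊕5c=81.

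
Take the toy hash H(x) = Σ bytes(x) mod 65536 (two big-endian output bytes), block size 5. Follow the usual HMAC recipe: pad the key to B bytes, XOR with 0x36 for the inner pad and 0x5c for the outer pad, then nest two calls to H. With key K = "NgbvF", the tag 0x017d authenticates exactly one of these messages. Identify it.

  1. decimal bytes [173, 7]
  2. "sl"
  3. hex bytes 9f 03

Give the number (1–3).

Key "NgbvF" = 4e 67 62 76 46 is exactly B = 5 bytes: K' = 4e 67 62 76 46.
K' ⊕ ipad = 78 51 54 40 70; K' ⊕ opad = 12 3b 3e 2a 1a.
m1: inner = H(78 51 54 40 70 ad 07) = 02 81; tag = H(12 3b 3e 2a 1a 02 81) = 0152
m2: inner = H(78 51 54 40 70 73 6c) = 02 ac; tag = H(12 3b 3e 2a 1a 02 ac) = 017d ← matches
m3: inner = H(78 51 54 40 70 9f 03) = 02 6f; tag = H(12 3b 3e 2a 1a 02 6f) = 0140

2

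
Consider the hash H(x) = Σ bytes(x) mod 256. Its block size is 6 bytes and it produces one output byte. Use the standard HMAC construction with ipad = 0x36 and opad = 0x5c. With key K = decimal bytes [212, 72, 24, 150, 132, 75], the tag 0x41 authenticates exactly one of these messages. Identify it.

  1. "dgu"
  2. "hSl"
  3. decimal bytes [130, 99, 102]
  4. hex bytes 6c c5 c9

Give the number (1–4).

3

Key decimal bytes [212, 72, 24, 150, 132, 75] = d4 48 18 96 84 4b is exactly B = 6 bytes: K' = d4 48 18 96 84 4b.
K' ⊕ ipad = e2 7e 2e a0 b2 7d; K' ⊕ opad = 88 14 44 ca d8 17.
m1: inner = H(e2 7e 2e a0 b2 7d 64 67 75) = 9d; tag = H(88 14 44 ca d8 17 9d) = 36
m2: inner = H(e2 7e 2e a0 b2 7d 68 53 6c) = 84; tag = H(88 14 44 ca d8 17 84) = 1d
m3: inner = H(e2 7e 2e a0 b2 7d 82 63 66) = a8; tag = H(88 14 44 ca d8 17 a8) = 41 ← matches
m4: inner = H(e2 7e 2e a0 b2 7d 6c c5 c9) = 57; tag = H(88 14 44 ca d8 17 57) = f0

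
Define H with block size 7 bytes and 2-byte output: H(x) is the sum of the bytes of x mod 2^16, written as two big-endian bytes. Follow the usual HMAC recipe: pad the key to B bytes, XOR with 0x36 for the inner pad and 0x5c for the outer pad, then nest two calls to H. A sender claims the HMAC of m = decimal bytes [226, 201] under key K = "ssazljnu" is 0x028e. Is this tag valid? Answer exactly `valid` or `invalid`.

Key "ssazljnu" = 73 73 61 7a 6c 6a 6e 75 is 8 bytes > B = 7, so hash it first: H(key) = 03 7a, then zero-pad to 7 bytes: K' = 03 7a 00 00 00 00 00.
K' ⊕ ipad = 35 4c 36 36 36 36 36; K' ⊕ opad = 5f 26 5c 5c 5c 5c 5c.
Inner hash: sum = 53+76+54+54+54+54+54+226+201 = 826 → 03 3a.
Outer hash (recomputed tag): sum = 95+38+92+92+92+92+92+3+58 = 654 → 02 8e.
Recomputed tag = 028e; claimed = 028e → match.

valid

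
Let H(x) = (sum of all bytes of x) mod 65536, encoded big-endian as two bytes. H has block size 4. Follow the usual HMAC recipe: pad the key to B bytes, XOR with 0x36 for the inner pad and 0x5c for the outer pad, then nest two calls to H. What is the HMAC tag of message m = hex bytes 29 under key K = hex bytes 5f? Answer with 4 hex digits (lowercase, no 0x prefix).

Key hex bytes 5f is 1 byte ≤ B = 4; zero-pad to 4 bytes: K' = 5f 00 00 00.
K' ⊕ ipad = 69 36 36 36.  K' ⊕ opad = 03 5c 5c 5c.
Inner input = (K'⊕ipad) ∥ m = 69 36 36 36 ∥ 29.
Inner hash: sum = 105+54+54+54+41 = 308 → 01 34.
Outer input = (K'⊕opad) ∥ inner = 03 5c 5c 5c ∥ 01 34.
Outer hash (tag): sum = 3+92+92+92+1+52 = 332 → 01 4c.

014c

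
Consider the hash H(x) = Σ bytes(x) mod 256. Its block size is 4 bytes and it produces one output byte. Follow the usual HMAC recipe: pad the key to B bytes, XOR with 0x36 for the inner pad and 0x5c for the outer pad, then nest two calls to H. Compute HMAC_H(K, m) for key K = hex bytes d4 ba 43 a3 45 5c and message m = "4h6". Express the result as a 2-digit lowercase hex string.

Key hex bytes d4 ba 43 a3 45 5c is 6 bytes > B = 4, so hash it first: H(key) = 15, then zero-pad to 4 bytes: K' = 15 00 00 00.
K' ⊕ ipad = 23 36 36 36.  K' ⊕ opad = 49 5c 5c 5c.
Inner input = (K'⊕ipad) ∥ m = 23 36 36 36 ∥ 34 68 36.
Inner hash: sum = 35+54+54+54+52+104+54 = 407; mod 256 = 151 → 97.
Outer input = (K'⊕opad) ∥ inner = 49 5c 5c 5c ∥ 97.
Outer hash (tag): sum = 73+92+92+92+151 = 500; mod 256 = 244 → f4.

f4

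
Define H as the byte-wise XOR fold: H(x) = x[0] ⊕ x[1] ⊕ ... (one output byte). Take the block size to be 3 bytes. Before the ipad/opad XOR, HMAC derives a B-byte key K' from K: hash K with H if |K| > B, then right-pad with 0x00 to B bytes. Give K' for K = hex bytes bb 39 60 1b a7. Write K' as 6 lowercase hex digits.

5e0000

|K| = 5 > B = 3, so first hash the key.
H(K): XOR bb⊕39⊕60⊕1b⊕a7 = 5e.
Zero-pad H(K) = 5e to 3 bytes: K' = 5e 00 00.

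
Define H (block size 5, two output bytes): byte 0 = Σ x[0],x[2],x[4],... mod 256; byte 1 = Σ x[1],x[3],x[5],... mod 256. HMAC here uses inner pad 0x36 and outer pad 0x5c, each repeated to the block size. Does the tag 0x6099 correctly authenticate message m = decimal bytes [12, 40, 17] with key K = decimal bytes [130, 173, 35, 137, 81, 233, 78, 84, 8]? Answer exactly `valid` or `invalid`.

valid

Key decimal bytes [130, 173, 35, 137, 81, 233, 78, 84, 8] = 82 ad 23 89 51 e9 4e 54 08 is 9 bytes > B = 5, so hash it first: H(key) = 4c 73, then zero-pad to 5 bytes: K' = 4c 73 00 00 00.
K' ⊕ ipad = 7a 45 36 36 36; K' ⊕ opad = 10 2f 5c 5c 5c.
Inner hash: even-index sum = 270 mod 256 = 14; odd-index sum = 152 mod 256 = 152 → 0e 98.
Outer hash (recomputed tag): even-index sum = 352 mod 256 = 96; odd-index sum = 153 mod 256 = 153 → 60 99.
Recomputed tag = 6099; claimed = 6099 → match.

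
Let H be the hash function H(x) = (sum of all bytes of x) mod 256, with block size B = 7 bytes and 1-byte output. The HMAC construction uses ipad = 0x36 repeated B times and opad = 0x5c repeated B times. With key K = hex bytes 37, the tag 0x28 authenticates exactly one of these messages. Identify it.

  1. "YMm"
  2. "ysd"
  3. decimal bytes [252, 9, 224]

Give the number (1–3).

2

Key hex bytes 37 is 1 byte ≤ B = 7; zero-pad to 7 bytes: K' = 37 00 00 00 00 00 00.
K' ⊕ ipad = 01 36 36 36 36 36 36; K' ⊕ opad = 6b 5c 5c 5c 5c 5c 5c.
m1: inner = H(01 36 36 36 36 36 36 59 4d 6d) = 58; tag = H(6b 5c 5c 5c 5c 5c 5c 58) = eb
m2: inner = H(01 36 36 36 36 36 36 79 73 64) = 95; tag = H(6b 5c 5c 5c 5c 5c 5c 95) = 28 ← matches
m3: inner = H(01 36 36 36 36 36 36 fc 09 e0) = 2a; tag = H(6b 5c 5c 5c 5c 5c 5c 2a) = bd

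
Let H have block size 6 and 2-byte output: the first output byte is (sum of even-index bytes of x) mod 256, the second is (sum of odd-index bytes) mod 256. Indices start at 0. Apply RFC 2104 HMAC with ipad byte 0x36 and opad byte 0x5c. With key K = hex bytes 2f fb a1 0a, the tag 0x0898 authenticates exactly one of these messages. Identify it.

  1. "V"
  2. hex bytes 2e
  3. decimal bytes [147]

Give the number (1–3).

Key hex bytes 2f fb a1 0a is 4 bytes ≤ B = 6; zero-pad to 6 bytes: K' = 2f fb a1 0a 00 00.
K' ⊕ ipad = 19 cd 97 3c 36 36; K' ⊕ opad = 73 a7 fd 56 5c 5c.
m1: inner = H(19 cd 97 3c 36 36 56) = 3c 3f; tag = H(73 a7 fd 56 5c 5c 3c 3f) = 0898 ← matches
m2: inner = H(19 cd 97 3c 36 36 2e) = 14 3f; tag = H(73 a7 fd 56 5c 5c 14 3f) = e098
m3: inner = H(19 cd 97 3c 36 36 93) = 79 3f; tag = H(73 a7 fd 56 5c 5c 79 3f) = 4598

1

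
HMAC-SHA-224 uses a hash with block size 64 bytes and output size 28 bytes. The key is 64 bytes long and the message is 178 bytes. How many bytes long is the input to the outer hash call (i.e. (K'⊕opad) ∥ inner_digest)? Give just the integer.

92

Key is 64 ≤ 64 bytes, zero-padded: |K'| = 64.
Outer input = (K'⊕opad) ∥ H(inner) → 64 + 28 = 92 bytes.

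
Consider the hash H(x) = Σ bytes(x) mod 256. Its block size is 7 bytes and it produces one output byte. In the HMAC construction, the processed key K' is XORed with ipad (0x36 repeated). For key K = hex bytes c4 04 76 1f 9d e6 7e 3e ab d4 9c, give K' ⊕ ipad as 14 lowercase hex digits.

81363636363636

Key hex bytes c4 04 76 1f 9d e6 7e 3e ab d4 9c is 11 bytes > B = 7, so hash it first: H(key) = b7, then zero-pad to 7 bytes: K' = b7 00 00 00 00 00 00.
XOR each byte with 0x36: b7⊕36=81, 00⊕36=36, 00⊕36=36, 00⊕36=36, 00⊕36=36, 00⊕36=36, 00⊕36=36.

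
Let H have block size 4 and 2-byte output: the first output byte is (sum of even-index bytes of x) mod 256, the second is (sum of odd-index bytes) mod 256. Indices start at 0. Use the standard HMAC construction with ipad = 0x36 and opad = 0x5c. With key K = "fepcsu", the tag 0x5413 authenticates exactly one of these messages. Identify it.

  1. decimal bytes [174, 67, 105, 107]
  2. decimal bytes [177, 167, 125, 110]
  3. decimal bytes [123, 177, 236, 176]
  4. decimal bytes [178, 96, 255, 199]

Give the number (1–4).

2

Key "fepcsu" = 66 65 70 63 73 75 is 6 bytes > B = 4, so hash it first: H(key) = 49 3d, then zero-pad to 4 bytes: K' = 49 3d 00 00.
K' ⊕ ipad = 7f 0b 36 36; K' ⊕ opad = 15 61 5c 5c.
m1: inner = H(7f 0b 36 36 ae 43 69 6b) = cc ef; tag = H(15 61 5c 5c cc ef) = 3dac
m2: inner = H(7f 0b 36 36 b1 a7 7d 6e) = e3 56; tag = H(15 61 5c 5c e3 56) = 5413 ← matches
m3: inner = H(7f 0b 36 36 7b b1 ec b0) = 1c a2; tag = H(15 61 5c 5c 1c a2) = 8d5f
m4: inner = H(7f 0b 36 36 b2 60 ff c7) = 66 68; tag = H(15 61 5c 5c 66 68) = d725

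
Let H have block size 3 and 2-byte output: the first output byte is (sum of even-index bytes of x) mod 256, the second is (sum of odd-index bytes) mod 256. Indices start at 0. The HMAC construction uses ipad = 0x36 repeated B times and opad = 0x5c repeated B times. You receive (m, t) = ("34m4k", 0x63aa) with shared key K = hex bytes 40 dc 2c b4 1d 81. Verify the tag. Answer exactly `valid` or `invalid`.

valid

Key hex bytes 40 dc 2c b4 1d 81 is 6 bytes > B = 3, so hash it first: H(key) = 89 11, then zero-pad to 3 bytes: K' = 89 11 00.
K' ⊕ ipad = bf 27 36; K' ⊕ opad = d5 4d 5c.
Inner hash: even-index sum = 349 mod 256 = 93; odd-index sum = 306 mod 256 = 50 → 5d 32.
Outer hash (recomputed tag): even-index sum = 355 mod 256 = 99; odd-index sum = 170 mod 256 = 170 → 63 aa.
Recomputed tag = 63aa; claimed = 63aa → match.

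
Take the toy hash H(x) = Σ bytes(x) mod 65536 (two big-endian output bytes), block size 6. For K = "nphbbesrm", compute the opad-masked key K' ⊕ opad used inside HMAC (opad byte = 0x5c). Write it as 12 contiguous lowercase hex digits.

Key "nphbbesrm" = 6e 70 68 62 62 65 73 72 6d is 9 bytes > B = 6, so hash it first: H(key) = 03 c1, then zero-pad to 6 bytes: K' = 03 c1 00 00 00 00.
XOR each byte with 0x5c: 03⊕5c=5f, c1⊕5c=9d, 00⊕5c=5c, 00⊕5c=5c, 00⊕5c=5c, 00⊕5c=5c.

5f9d5c5c5c5c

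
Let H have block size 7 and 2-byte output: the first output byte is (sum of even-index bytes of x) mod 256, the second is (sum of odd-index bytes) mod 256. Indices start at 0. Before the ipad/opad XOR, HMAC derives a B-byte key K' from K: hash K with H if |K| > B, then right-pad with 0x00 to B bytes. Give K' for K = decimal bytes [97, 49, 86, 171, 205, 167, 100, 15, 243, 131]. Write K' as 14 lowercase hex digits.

|K| = 10 > B = 7, so first hash the key.
H(K): even-index sum = 731 mod 256 = 219; odd-index sum = 533 mod 256 = 21 → db 15.
Zero-pad H(K) = db 15 to 7 bytes: K' = db 15 00 00 00 00 00.

db150000000000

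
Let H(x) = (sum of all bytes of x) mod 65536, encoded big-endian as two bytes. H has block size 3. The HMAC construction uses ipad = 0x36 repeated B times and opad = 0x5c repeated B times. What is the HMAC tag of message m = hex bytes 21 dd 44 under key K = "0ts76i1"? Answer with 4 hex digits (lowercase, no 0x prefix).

Key "0ts76i1" = 30 74 73 37 36 69 31 is 7 bytes > B = 3, so hash it first: H(key) = 02 1e, then zero-pad to 3 bytes: K' = 02 1e 00.
K' ⊕ ipad = 34 28 36.  K' ⊕ opad = 5e 42 5c.
Inner input = (K'⊕ipad) ∥ m = 34 28 36 ∥ 21 dd 44.
Inner hash: sum = 52+40+54+33+221+68 = 468 → 01 d4.
Outer input = (K'⊕opad) ∥ inner = 5e 42 5c ∥ 01 d4.
Outer hash (tag): sum = 94+66+92+1+212 = 465 → 01 d1.

01d1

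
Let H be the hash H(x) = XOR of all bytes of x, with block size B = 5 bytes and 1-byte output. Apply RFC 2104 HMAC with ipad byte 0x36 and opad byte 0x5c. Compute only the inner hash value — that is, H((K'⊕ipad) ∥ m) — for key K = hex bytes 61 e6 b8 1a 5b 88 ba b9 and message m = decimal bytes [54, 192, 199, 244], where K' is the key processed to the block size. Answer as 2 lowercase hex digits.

06

Key hex bytes 61 e6 b8 1a 5b 88 ba b9 is 8 bytes > B = 5, so hash it first: H(key) = f5, then zero-pad to 5 bytes: K' = f5 00 00 00 00.
K' ⊕ ipad = c3 36 36 36 36.
Inner input = c3 36 36 36 36 ∥ 36 c0 c7 f4.
Inner hash: XOR c3⊕36⊕36⊕36⊕36⊕36⊕c0⊕c7⊕f4 = 06.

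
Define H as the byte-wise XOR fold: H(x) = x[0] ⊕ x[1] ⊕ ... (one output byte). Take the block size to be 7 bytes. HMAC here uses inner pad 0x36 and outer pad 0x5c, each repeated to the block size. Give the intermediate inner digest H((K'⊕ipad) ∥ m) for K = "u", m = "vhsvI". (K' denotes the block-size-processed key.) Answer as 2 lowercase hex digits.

Key "u" = 75 is 1 byte ≤ B = 7; zero-pad to 7 bytes: K' = 75 00 00 00 00 00 00.
K' ⊕ ipad = 43 36 36 36 36 36 36.
Inner input = 43 36 36 36 36 36 36 ∥ 76 68 73 76 49.
Inner hash: XOR 43⊕36⊕36⊕36⊕36⊕36⊕36⊕76⊕68⊕73⊕76⊕49 = 11.

11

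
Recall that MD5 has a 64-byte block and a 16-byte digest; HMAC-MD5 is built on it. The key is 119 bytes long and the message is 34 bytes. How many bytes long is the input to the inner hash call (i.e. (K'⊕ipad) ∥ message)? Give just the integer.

Key is 119 > 64 bytes, so it is hashed to 16 bytes then zero-padded to 64: |K'| = 64.
Inner input = (K'⊕ipad) ∥ m → 64 + 34 = 98 bytes.

98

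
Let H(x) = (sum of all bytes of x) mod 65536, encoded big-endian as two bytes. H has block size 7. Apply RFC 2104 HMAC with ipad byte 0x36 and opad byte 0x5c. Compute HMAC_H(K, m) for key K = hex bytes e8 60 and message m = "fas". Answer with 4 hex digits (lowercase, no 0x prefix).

Key hex bytes e8 60 is 2 bytes ≤ B = 7; zero-pad to 7 bytes: K' = e8 60 00 00 00 00 00.
K' ⊕ ipad = de 56 36 36 36 36 36.  K' ⊕ opad = b4 3c 5c 5c 5c 5c 5c.
Inner input = (K'⊕ipad) ∥ m = de 56 36 36 36 36 36 ∥ 66 61 73.
Inner hash: sum = 222+86+54+54+54+54+54+102+97+115 = 892 → 03 7c.
Outer input = (K'⊕opad) ∥ inner = b4 3c 5c 5c 5c 5c 5c ∥ 03 7c.
Outer hash (tag): sum = 180+60+92+92+92+92+92+3+124 = 827 → 03 3b.

033b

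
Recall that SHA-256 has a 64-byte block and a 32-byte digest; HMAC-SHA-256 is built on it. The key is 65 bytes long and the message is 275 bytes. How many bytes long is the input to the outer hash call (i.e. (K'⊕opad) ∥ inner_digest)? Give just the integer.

96

Key is 65 > 64 bytes, so it is hashed to 32 bytes then zero-padded to 64: |K'| = 64.
Outer input = (K'⊕opad) ∥ H(inner) → 64 + 32 = 96 bytes.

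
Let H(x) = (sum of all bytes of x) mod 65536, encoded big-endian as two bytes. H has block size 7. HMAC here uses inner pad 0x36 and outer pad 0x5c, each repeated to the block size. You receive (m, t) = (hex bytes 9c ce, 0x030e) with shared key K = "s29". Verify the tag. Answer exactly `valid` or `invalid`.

valid

Key "s29" = 73 32 39 is 3 bytes ≤ B = 7; zero-pad to 7 bytes: K' = 73 32 39 00 00 00 00.
K' ⊕ ipad = 45 04 0f 36 36 36 36; K' ⊕ opad = 2f 6e 65 5c 5c 5c 5c.
Inner hash: sum = 69+4+15+54+54+54+54+156+206 = 666 → 02 9a.
Outer hash (recomputed tag): sum = 47+110+101+92+92+92+92+2+154 = 782 → 03 0e.
Recomputed tag = 030e; claimed = 030e → match.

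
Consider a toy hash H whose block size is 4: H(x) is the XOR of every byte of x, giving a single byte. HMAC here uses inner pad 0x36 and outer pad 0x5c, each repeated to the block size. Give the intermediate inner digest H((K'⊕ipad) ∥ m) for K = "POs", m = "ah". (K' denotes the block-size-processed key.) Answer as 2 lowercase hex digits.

Key "POs" = 50 4f 73 is 3 bytes ≤ B = 4; zero-pad to 4 bytes: K' = 50 4f 73 00.
K' ⊕ ipad = 66 79 45 36.
Inner input = 66 79 45 36 ∥ 61 68.
Inner hash: XOR 66⊕79⊕45⊕36⊕61⊕68 = 65.

65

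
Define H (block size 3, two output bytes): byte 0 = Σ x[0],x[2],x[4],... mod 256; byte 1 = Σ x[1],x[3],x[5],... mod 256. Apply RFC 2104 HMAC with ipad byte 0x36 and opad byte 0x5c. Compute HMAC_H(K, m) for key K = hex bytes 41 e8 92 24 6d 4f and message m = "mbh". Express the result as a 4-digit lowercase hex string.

Key hex bytes 41 e8 92 24 6d 4f is 6 bytes > B = 3, so hash it first: H(key) = 40 5b, then zero-pad to 3 bytes: K' = 40 5b 00.
K' ⊕ ipad = 76 6d 36.  K' ⊕ opad = 1c 07 5c.
Inner input = (K'⊕ipad) ∥ m = 76 6d 36 ∥ 6d 62 68.
Inner hash: even-index sum = 270 mod 256 = 14; odd-index sum = 322 mod 256 = 66 → 0e 42.
Outer input = (K'⊕opad) ∥ inner = 1c 07 5c ∥ 0e 42.
Outer hash (tag): even-index sum = 186 mod 256 = 186; odd-index sum = 21 mod 256 = 21 → ba 15.

ba15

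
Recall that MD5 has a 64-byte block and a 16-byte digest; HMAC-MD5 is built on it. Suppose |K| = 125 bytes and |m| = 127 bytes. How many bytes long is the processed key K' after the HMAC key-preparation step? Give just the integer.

Key is 125 > 64 bytes, so it is hashed to 16 bytes then zero-padded to 64: |K'| = 64.

64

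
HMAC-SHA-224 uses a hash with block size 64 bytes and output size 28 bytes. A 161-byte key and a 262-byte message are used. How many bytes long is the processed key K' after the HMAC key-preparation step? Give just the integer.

64

Key is 161 > 64 bytes, so it is hashed to 28 bytes then zero-padded to 64: |K'| = 64.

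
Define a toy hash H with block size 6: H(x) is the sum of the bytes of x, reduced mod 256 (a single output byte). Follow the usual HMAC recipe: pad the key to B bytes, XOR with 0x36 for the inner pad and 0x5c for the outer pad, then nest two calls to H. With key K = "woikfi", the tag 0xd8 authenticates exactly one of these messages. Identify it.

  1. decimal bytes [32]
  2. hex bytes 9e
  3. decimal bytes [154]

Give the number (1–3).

Key "woikfi" = 77 6f 69 6b 66 69 is exactly B = 6 bytes: K' = 77 6f 69 6b 66 69.
K' ⊕ ipad = 41 59 5f 5d 50 5f; K' ⊕ opad = 2b 33 35 37 3a 35.
m1: inner = H(41 59 5f 5d 50 5f 20) = 25; tag = H(2b 33 35 37 3a 35 25) = 5e
m2: inner = H(41 59 5f 5d 50 5f 9e) = a3; tag = H(2b 33 35 37 3a 35 a3) = dc
m3: inner = H(41 59 5f 5d 50 5f 9a) = 9f; tag = H(2b 33 35 37 3a 35 9f) = d8 ← matches

3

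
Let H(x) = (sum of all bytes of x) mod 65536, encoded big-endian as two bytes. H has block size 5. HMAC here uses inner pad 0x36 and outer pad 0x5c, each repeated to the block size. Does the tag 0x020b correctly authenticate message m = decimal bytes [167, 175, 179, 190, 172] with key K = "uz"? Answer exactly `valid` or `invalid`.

valid

Key "uz" = 75 7a is 2 bytes ≤ B = 5; zero-pad to 5 bytes: K' = 75 7a 00 00 00.
K' ⊕ ipad = 43 4c 36 36 36; K' ⊕ opad = 29 26 5c 5c 5c.
Inner hash: sum = 67+76+54+54+54+167+175+179+190+172 = 1188 → 04 a4.
Outer hash (recomputed tag): sum = 41+38+92+92+92+4+164 = 523 → 02 0b.
Recomputed tag = 020b; claimed = 020b → match.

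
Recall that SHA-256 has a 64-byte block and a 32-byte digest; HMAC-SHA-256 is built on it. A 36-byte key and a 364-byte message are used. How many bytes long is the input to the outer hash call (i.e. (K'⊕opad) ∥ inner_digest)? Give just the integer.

Key is 36 ≤ 64 bytes, zero-padded: |K'| = 64.
Outer input = (K'⊕opad) ∥ H(inner) → 64 + 32 = 96 bytes.

96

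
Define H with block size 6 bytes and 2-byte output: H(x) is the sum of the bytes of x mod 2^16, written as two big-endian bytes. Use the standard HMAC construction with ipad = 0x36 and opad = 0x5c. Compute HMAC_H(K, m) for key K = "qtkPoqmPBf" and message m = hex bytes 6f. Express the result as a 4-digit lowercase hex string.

Key "qtkPoqmPBf" = 71 74 6b 50 6f 71 6d 50 42 66 is 10 bytes > B = 6, so hash it first: H(key) = 03 e5, then zero-pad to 6 bytes: K' = 03 e5 00 00 00 00.
K' ⊕ ipad = 35 d3 36 36 36 36.  K' ⊕ opad = 5f b9 5c 5c 5c 5c.
Inner input = (K'⊕ipad) ∥ m = 35 d3 36 36 36 36 ∥ 6f.
Inner hash: sum = 53+211+54+54+54+54+111 = 591 → 02 4f.
Outer input = (K'⊕opad) ∥ inner = 5f b9 5c 5c 5c 5c ∥ 02 4f.
Outer hash (tag): sum = 95+185+92+92+92+92+2+79 = 729 → 02 d9.

02d9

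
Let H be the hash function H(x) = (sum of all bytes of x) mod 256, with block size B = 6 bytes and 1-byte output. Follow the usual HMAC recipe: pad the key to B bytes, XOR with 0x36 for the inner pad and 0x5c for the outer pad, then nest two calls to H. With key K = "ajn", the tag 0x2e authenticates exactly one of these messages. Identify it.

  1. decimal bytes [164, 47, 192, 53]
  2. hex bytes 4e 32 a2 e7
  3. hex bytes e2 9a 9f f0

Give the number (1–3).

Key "ajn" = 61 6a 6e is 3 bytes ≤ B = 6; zero-pad to 6 bytes: K' = 61 6a 6e 00 00 00.
K' ⊕ ipad = 57 5c 58 36 36 36; K' ⊕ opad = 3d 36 32 5c 5c 5c.
m1: inner = H(57 5c 58 36 36 36 a4 2f c0 35) = 75; tag = H(3d 36 32 5c 5c 5c 75) = 2e ← matches
m2: inner = H(57 5c 58 36 36 36 4e 32 a2 e7) = b6; tag = H(3d 36 32 5c 5c 5c b6) = 6f
m3: inner = H(57 5c 58 36 36 36 e2 9a 9f f0) = b8; tag = H(3d 36 32 5c 5c 5c b8) = 71

1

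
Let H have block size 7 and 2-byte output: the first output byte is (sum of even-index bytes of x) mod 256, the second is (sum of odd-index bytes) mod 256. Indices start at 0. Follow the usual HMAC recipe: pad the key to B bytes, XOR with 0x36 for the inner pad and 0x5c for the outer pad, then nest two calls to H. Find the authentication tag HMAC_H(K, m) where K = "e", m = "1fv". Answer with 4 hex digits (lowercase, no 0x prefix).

Key "e" = 65 is 1 byte ≤ B = 7; zero-pad to 7 bytes: K' = 65 00 00 00 00 00 00.
K' ⊕ ipad = 53 36 36 36 36 36 36.  K' ⊕ opad = 39 5c 5c 5c 5c 5c 5c.
Inner input = (K'⊕ipad) ∥ m = 53 36 36 36 36 36 36 ∥ 31 66 76.
Inner hash: even-index sum = 347 mod 256 = 91; odd-index sum = 329 mod 256 = 73 → 5b 49.
Outer input = (K'⊕opad) ∥ inner = 39 5c 5c 5c 5c 5c 5c ∥ 5b 49.
Outer hash (tag): even-index sum = 406 mod 256 = 150; odd-index sum = 367 mod 256 = 111 → 96 6f.

966f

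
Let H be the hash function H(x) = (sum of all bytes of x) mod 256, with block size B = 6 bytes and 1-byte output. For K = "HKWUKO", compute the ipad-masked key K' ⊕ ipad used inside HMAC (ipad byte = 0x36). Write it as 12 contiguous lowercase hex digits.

Key "HKWUKO" = 48 4b 57 55 4b 4f is exactly B = 6 bytes: K' = 48 4b 57 55 4b 4f.
XOR each byte with 0x36: 48⊕36=7e, 4b⊕36=7d, 57⊕36=61, 55⊕36=63, 4b⊕36=7d, 4f⊕36=79.

7e7d61637d79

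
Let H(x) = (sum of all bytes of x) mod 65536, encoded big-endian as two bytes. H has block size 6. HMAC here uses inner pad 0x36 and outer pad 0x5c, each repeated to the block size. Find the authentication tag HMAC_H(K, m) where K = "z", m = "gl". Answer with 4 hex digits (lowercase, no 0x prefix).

0221

Key "z" = 7a is 1 byte ≤ B = 6; zero-pad to 6 bytes: K' = 7a 00 00 00 00 00.
K' ⊕ ipad = 4c 36 36 36 36 36.  K' ⊕ opad = 26 5c 5c 5c 5c 5c.
Inner input = (K'⊕ipad) ∥ m = 4c 36 36 36 36 36 ∥ 67 6c.
Inner hash: sum = 76+54+54+54+54+54+103+108 = 557 → 02 2d.
Outer input = (K'⊕opad) ∥ inner = 26 5c 5c 5c 5c 5c ∥ 02 2d.
Outer hash (tag): sum = 38+92+92+92+92+92+2+45 = 545 → 02 21.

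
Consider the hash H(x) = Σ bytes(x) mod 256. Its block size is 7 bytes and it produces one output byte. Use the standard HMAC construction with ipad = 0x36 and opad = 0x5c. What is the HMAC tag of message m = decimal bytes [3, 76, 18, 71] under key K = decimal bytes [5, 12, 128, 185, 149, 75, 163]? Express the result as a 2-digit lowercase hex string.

58

Key decimal bytes [5, 12, 128, 185, 149, 75, 163] = 05 0c 80 b9 95 4b a3 is exactly B = 7 bytes: K' = 05 0c 80 b9 95 4b a3.
K' ⊕ ipad = 33 3a b6 8f a3 7d 95.  K' ⊕ opad = 59 50 dc e5 c9 17 ff.
Inner input = (K'⊕ipad) ∥ m = 33 3a b6 8f a3 7d 95 ∥ 03 4c 12 47.
Inner hash: sum = 51+58+182+143+163+125+149+3+76+18+71 = 1039; mod 256 = 15 → 0f.
Outer input = (K'⊕opad) ∥ inner = 59 50 dc e5 c9 17 ff ∥ 0f.
Outer hash (tag): sum = 89+80+220+229+201+23+255+15 = 1112; mod 256 = 88 → 58.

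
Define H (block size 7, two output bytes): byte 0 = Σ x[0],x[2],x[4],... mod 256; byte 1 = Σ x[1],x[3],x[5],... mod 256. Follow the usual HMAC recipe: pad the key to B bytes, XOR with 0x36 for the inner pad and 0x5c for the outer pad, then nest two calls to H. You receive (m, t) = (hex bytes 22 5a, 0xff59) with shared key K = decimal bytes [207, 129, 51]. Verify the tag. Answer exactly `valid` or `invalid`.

valid

Key decimal bytes [207, 129, 51] = cf 81 33 is 3 bytes ≤ B = 7; zero-pad to 7 bytes: K' = cf 81 33 00 00 00 00.
K' ⊕ ipad = f9 b7 05 36 36 36 36; K' ⊕ opad = 93 dd 6f 5c 5c 5c 5c.
Inner hash: even-index sum = 452 mod 256 = 196; odd-index sum = 325 mod 256 = 69 → c4 45.
Outer hash (recomputed tag): even-index sum = 511 mod 256 = 255; odd-index sum = 601 mod 256 = 89 → ff 59.
Recomputed tag = ff59; claimed = ff59 → match.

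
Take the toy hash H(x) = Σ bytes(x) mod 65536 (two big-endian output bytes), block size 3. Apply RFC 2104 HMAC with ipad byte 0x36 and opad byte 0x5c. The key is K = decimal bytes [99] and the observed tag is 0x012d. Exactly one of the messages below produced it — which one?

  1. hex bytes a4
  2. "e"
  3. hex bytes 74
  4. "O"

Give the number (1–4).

3

Key decimal bytes [99] = 63 is 1 byte ≤ B = 3; zero-pad to 3 bytes: K' = 63 00 00.
K' ⊕ ipad = 55 36 36; K' ⊕ opad = 3f 5c 5c.
m1: inner = H(55 36 36 a4) = 01 65; tag = H(3f 5c 5c 01 65) = 015d
m2: inner = H(55 36 36 65) = 01 26; tag = H(3f 5c 5c 01 26) = 011e
m3: inner = H(55 36 36 74) = 01 35; tag = H(3f 5c 5c 01 35) = 012d ← matches
m4: inner = H(55 36 36 4f) = 01 10; tag = H(3f 5c 5c 01 10) = 0108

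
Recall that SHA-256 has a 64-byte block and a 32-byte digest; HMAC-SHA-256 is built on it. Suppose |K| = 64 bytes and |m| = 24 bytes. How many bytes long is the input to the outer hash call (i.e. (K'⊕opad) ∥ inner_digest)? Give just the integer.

Key is 64 ≤ 64 bytes, zero-padded: |K'| = 64.
Outer input = (K'⊕opad) ∥ H(inner) → 64 + 32 = 96 bytes.

96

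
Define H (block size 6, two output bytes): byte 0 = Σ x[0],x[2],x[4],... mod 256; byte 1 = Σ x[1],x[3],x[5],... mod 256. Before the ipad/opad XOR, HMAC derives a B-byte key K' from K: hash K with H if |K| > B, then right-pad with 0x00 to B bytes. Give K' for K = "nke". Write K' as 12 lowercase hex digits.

6e6b65000000

Key "nke" = 6e 6b 65 is 3 bytes ≤ B = 6; zero-pad to 6 bytes: K' = 6e 6b 65 00 00 00.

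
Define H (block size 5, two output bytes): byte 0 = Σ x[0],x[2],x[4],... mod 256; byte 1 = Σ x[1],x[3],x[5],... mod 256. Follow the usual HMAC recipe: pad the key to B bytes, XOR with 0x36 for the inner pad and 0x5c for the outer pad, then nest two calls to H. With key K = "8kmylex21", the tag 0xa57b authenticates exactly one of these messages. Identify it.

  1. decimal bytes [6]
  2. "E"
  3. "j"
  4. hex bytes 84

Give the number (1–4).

4

Key "8kmylex21" = 38 6b 6d 79 6c 65 78 32 31 is 9 bytes > B = 5, so hash it first: H(key) = ba 7b, then zero-pad to 5 bytes: K' = ba 7b 00 00 00.
K' ⊕ ipad = 8c 4d 36 36 36; K' ⊕ opad = e6 27 5c 5c 5c.
m1: inner = H(8c 4d 36 36 36 06) = f8 89; tag = H(e6 27 5c 5c 5c f8 89) = 277b
m2: inner = H(8c 4d 36 36 36 45) = f8 c8; tag = H(e6 27 5c 5c 5c f8 c8) = 667b
m3: inner = H(8c 4d 36 36 36 6a) = f8 ed; tag = H(e6 27 5c 5c 5c f8 ed) = 8b7b
m4: inner = H(8c 4d 36 36 36 84) = f8 07; tag = H(e6 27 5c 5c 5c f8 07) = a57b ← matches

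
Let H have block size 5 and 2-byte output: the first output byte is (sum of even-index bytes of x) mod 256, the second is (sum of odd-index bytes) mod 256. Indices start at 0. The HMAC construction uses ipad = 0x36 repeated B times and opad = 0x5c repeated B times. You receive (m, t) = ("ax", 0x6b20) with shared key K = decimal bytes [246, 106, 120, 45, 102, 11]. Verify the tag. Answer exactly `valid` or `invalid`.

valid

Key decimal bytes [246, 106, 120, 45, 102, 11] = f6 6a 78 2d 66 0b is 6 bytes > B = 5, so hash it first: H(key) = d4 a2, then zero-pad to 5 bytes: K' = d4 a2 00 00 00.
K' ⊕ ipad = e2 94 36 36 36; K' ⊕ opad = 88 fe 5c 5c 5c.
Inner hash: even-index sum = 454 mod 256 = 198; odd-index sum = 299 mod 256 = 43 → c6 2b.
Outer hash (recomputed tag): even-index sum = 363 mod 256 = 107; odd-index sum = 544 mod 256 = 32 → 6b 20.
Recomputed tag = 6b20; claimed = 6b20 → match.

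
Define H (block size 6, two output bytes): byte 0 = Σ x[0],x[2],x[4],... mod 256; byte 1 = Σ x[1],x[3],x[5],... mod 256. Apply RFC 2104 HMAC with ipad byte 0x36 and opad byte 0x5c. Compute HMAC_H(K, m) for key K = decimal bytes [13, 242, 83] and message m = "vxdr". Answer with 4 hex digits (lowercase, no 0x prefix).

Key decimal bytes [13, 242, 83] = 0d f2 53 is 3 bytes ≤ B = 6; zero-pad to 6 bytes: K' = 0d f2 53 00 00 00.
K' ⊕ ipad = 3b c4 65 36 36 36.  K' ⊕ opad = 51 ae 0f 5c 5c 5c.
Inner input = (K'⊕ipad) ∥ m = 3b c4 65 36 36 36 ∥ 76 78 64 72.
Inner hash: even-index sum = 432 mod 256 = 176; odd-index sum = 538 mod 256 = 26 → b0 1a.
Outer input = (K'⊕opad) ∥ inner = 51 ae 0f 5c 5c 5c ∥ b0 1a.
Outer hash (tag): even-index sum = 364 mod 256 = 108; odd-index sum = 384 mod 256 = 128 → 6c 80.

6c80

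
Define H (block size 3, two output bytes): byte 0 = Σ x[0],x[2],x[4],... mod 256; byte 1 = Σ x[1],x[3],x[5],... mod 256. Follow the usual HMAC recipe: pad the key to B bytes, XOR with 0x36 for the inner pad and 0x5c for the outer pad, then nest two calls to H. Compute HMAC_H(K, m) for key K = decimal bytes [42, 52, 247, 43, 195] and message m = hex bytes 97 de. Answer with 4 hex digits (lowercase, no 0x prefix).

14e9

Key decimal bytes [42, 52, 247, 43, 195] = 2a 34 f7 2b c3 is 5 bytes > B = 3, so hash it first: H(key) = e4 5f, then zero-pad to 3 bytes: K' = e4 5f 00.
K' ⊕ ipad = d2 69 36.  K' ⊕ opad = b8 03 5c.
Inner input = (K'⊕ipad) ∥ m = d2 69 36 ∥ 97 de.
Inner hash: even-index sum = 486 mod 256 = 230; odd-index sum = 256 mod 256 = 0 → e6 00.
Outer input = (K'⊕opad) ∥ inner = b8 03 5c ∥ e6 00.
Outer hash (tag): even-index sum = 276 mod 256 = 20; odd-index sum = 233 mod 256 = 233 → 14 e9.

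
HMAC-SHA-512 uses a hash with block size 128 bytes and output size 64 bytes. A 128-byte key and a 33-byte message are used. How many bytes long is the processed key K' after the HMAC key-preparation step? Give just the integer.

Key is 128 ≤ 128 bytes, zero-padded: |K'| = 128.

128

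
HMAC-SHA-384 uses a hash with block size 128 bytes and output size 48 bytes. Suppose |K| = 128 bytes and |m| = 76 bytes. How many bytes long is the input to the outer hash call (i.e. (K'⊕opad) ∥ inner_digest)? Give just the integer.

Key is 128 ≤ 128 bytes, zero-padded: |K'| = 128.
Outer input = (K'⊕opad) ∥ H(inner) → 128 + 48 = 176 bytes.

176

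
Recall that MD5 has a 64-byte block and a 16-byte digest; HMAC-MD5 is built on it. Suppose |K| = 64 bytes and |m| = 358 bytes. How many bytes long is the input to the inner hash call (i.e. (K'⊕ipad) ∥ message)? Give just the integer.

Key is 64 ≤ 64 bytes, zero-padded: |K'| = 64.
Inner input = (K'⊕ipad) ∥ m → 64 + 358 = 422 bytes.

422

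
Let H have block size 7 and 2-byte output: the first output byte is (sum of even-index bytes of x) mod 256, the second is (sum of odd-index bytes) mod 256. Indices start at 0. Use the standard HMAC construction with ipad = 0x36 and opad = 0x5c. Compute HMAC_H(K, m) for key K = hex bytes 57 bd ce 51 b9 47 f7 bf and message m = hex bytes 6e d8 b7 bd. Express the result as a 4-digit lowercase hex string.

Key hex bytes 57 bd ce 51 b9 47 f7 bf is 8 bytes > B = 7, so hash it first: H(key) = d5 14, then zero-pad to 7 bytes: K' = d5 14 00 00 00 00 00.
K' ⊕ ipad = e3 22 36 36 36 36 36.  K' ⊕ opad = 89 48 5c 5c 5c 5c 5c.
Inner input = (K'⊕ipad) ∥ m = e3 22 36 36 36 36 36 ∥ 6e d8 b7 bd.
Inner hash: even-index sum = 794 mod 256 = 26; odd-index sum = 435 mod 256 = 179 → 1a b3.
Outer input = (K'⊕opad) ∥ inner = 89 48 5c 5c 5c 5c 5c ∥ 1a b3.
Outer hash (tag): even-index sum = 592 mod 256 = 80; odd-index sum = 282 mod 256 = 26 → 50 1a.

501a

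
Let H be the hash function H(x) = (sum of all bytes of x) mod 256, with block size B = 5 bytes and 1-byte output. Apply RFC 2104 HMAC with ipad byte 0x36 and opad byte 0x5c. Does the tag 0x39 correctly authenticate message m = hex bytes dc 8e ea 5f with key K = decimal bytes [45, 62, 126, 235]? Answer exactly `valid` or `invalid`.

Key decimal bytes [45, 62, 126, 235] = 2d 3e 7e eb is 4 bytes ≤ B = 5; zero-pad to 5 bytes: K' = 2d 3e 7e eb 00.
K' ⊕ ipad = 1b 08 48 dd 36; K' ⊕ opad = 71 62 22 b7 5c.
Inner hash: sum = 27+8+72+221+54+220+142+234+95 = 1073; mod 256 = 49 → 31.
Outer hash (recomputed tag): sum = 113+98+34+183+92+49 = 569; mod 256 = 57 → 39.
Recomputed tag = 39; claimed = 39 → match.

valid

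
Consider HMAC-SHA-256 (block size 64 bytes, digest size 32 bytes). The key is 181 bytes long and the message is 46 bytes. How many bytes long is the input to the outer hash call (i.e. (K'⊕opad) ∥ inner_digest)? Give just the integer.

96

Key is 181 > 64 bytes, so it is hashed to 32 bytes then zero-padded to 64: |K'| = 64.
Outer input = (K'⊕opad) ∥ H(inner) → 64 + 32 = 96 bytes.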